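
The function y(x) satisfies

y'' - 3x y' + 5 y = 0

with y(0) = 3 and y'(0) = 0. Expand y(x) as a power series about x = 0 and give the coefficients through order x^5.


Ansatz: y(x) = sum_{n>=0} a_n x^n, so y'(x) = sum_{n>=1} n a_n x^(n-1) and y''(x) = sum_{n>=2} n(n-1) a_n x^(n-2).
Substitute into P(x) y'' + Q(x) y' + R(x) y = 0 with P(x) = 1, Q(x) = -3x, R(x) = 5, and match powers of x.
Initial conditions: a_0 = 3, a_1 = 0.
Setting the coefficient of each power of x to zero and solving order by order (substituting the coefficients already found):
  x^0: 2 a_2 + 5 a_0 = 0  ->  2 a_2 = -5 a_0 = -15  ->  a_2 = -15/2
  x^1: 6 a_3 + 2 a_1 = 0  ->  6 a_3 = -2 a_1 = 0  ->  a_3 = 0
  x^2: 12 a_4 - a_2 = 0  ->  12 a_4 = a_2 = -15/2  ->  a_4 = -5/8
  x^3: 20 a_5 - 4 a_3 = 0  ->  20 a_5 = 4 a_3 = 0  ->  a_5 = 0
Truncated series: y(x) = 3 - (15/2) x^2 - (5/8) x^4 + O(x^6).

a_0 = 3; a_1 = 0; a_2 = -15/2; a_3 = 0; a_4 = -5/8; a_5 = 0


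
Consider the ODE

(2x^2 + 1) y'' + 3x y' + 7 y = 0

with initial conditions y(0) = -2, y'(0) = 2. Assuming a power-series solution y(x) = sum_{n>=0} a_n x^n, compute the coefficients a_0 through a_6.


Ansatz: y(x) = sum_{n>=0} a_n x^n, so y'(x) = sum_{n>=1} n a_n x^(n-1) and y''(x) = sum_{n>=2} n(n-1) a_n x^(n-2).
Substitute into P(x) y'' + Q(x) y' + R(x) y = 0 with P(x) = 2x^2 + 1, Q(x) = 3x, R(x) = 7, and match powers of x.
Initial conditions: a_0 = -2, a_1 = 2.
Setting the coefficient of each power of x to zero and solving order by order (substituting the coefficients already found):
  x^0: 2 a_2 + 7 a_0 = 0  ->  2 a_2 = -7 a_0 = 14  ->  a_2 = 7
  x^1: 6 a_3 + 10 a_1 = 0  ->  6 a_3 = -10 a_1 = -20  ->  a_3 = -10/3
  x^2: 12 a_4 + 17 a_2 = 0  ->  12 a_4 = -17 a_2 = -119  ->  a_4 = -119/12
  x^3: 20 a_5 + 28 a_3 = 0  ->  20 a_5 = -28 a_3 = 280/3  ->  a_5 = 14/3
  x^4: 30 a_6 + 43 a_4 = 0  ->  30 a_6 = -43 a_4 = 5117/12  ->  a_6 = 5117/360
Truncated series: y(x) = -2 + 2 x + 7 x^2 - (10/3) x^3 - (119/12) x^4 + (14/3) x^5 + (5117/360) x^6 + O(x^7).

a_0 = -2; a_1 = 2; a_2 = 7; a_3 = -10/3; a_4 = -119/12; a_5 = 14/3; a_6 = 5117/360


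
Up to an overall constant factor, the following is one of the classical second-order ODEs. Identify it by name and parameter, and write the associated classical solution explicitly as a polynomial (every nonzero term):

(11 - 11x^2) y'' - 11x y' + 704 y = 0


All three coefficients share the factor 11; dividing through by 11 gives  (1 - x^2) y'' - x y' + 64 y = 0.
This matches the Chebyshev equation (1 - x^2) y'' - x y' + n^2 y = 0 (note the -x y' term, not -2x y') with n^2 = 64, so n = 8; the polynomial solution is T_8(x).
With y = sum_k a_k x^k, matching x^k gives (k+2)(k+1) a_{k+2} = (k^2 - n^2) a_k = (k - 8)(k + 8) a_k. The right side vanishes at k = 8, so the series with the parity of 8 terminates at degree 8.
Standard normalization: leading coefficient of T_n is 2^(n-1), so a_8 = 2^7 = 128. Work downward with a_k = (k+1)(k+2) a_{k+2} / ((k - 8)(k + 8)):
  a_6 = (7)(8)(128) / ((6 - 8)(6 + 8)) = 7168/(-28) = -256
  a_4 = (5)(6)(-256) / ((4 - 8)(4 + 8)) = -7680/(-48) = 160
  a_2 = (3)(4)(160) / ((2 - 8)(2 + 8)) = 1920/(-60) = -32
  a_0 = (1)(2)(-32) / ((0 - 8)(0 + 8)) = -64/(-64) = 1
Hence T_8(x) = 128 x^8 - 256 x^6 + 160 x^4 - 32 x^2 + 1.

T_8(x); series = 128 x^8 - 256 x^6 + 160 x^4 - 32 x^2 + 1


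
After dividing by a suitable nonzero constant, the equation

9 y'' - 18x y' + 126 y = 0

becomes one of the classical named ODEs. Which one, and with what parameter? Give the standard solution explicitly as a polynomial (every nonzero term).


All three coefficients share the factor 9; dividing through by 9 gives  y'' - 2x y' + 14 y = 0.
This matches the Hermite equation y'' - 2x y' + 2n y = 0 with 2n = 14, so n = 7; the polynomial solution is H_7(x).
With y = sum_k a_k x^k, matching x^k gives (k+2)(k+1) a_{k+2} = 2(k - n) a_k = 2(k - 7) a_k. The right side vanishes at k = 7, so the series with the parity of 7 terminates at degree 7.
Standard normalization: leading coefficient of H_n is 2^n, so a_7 = 2^7 = 128. Work downward with a_k = (k+1)(k+2) a_{k+2} / (2(k - n)):
  a_5 = (6)(7)(128) / (2(5 - 7)) = 5376/(-4) = -1344
  a_3 = (4)(5)(-1344) / (2(3 - 7)) = -26880/(-8) = 3360
  a_1 = (2)(3)(3360) / (2(1 - 7)) = 20160/(-12) = -1680
Hence H_7(x) = 128 x^7 - 1344 x^5 + 3360 x^3 - 1680 x.

H_7(x); series = 128 x^7 - 1344 x^5 + 3360 x^3 - 1680 x


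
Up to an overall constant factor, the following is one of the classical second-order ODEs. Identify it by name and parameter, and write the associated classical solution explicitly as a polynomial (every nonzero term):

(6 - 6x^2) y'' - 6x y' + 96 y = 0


All three coefficients share the factor 6; dividing through by 6 gives  (1 - x^2) y'' - x y' + 16 y = 0.
This matches the Chebyshev equation (1 - x^2) y'' - x y' + n^2 y = 0 (note the -x y' term, not -2x y') with n^2 = 16, so n = 4; the polynomial solution is T_4(x).
With y = sum_k a_k x^k, matching x^k gives (k+2)(k+1) a_{k+2} = (k^2 - n^2) a_k = (k - 4)(k + 4) a_k. The right side vanishes at k = 4, so the series with the parity of 4 terminates at degree 4.
Standard normalization: leading coefficient of T_n is 2^(n-1), so a_4 = 2^3 = 8. Work downward with a_k = (k+1)(k+2) a_{k+2} / ((k - 4)(k + 4)):
  a_2 = (3)(4)(8) / ((2 - 4)(2 + 4)) = 96/(-12) = -8
  a_0 = (1)(2)(-8) / ((0 - 4)(0 + 4)) = -16/(-16) = 1
Hence T_4(x) = 8 x^4 - 8 x^2 + 1.

T_4(x); series = 8 x^4 - 8 x^2 + 1


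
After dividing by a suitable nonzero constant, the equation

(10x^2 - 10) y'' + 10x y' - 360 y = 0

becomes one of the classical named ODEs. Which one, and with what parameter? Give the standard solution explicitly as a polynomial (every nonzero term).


All three coefficients share the factor -10; dividing through by -10 gives  (1 - x^2) y'' - x y' + 36 y = 0.
This matches the Chebyshev equation (1 - x^2) y'' - x y' + n^2 y = 0 (note the -x y' term, not -2x y') with n^2 = 36, so n = 6; the polynomial solution is T_6(x).
With y = sum_k a_k x^k, matching x^k gives (k+2)(k+1) a_{k+2} = (k^2 - n^2) a_k = (k - 6)(k + 6) a_k. The right side vanishes at k = 6, so the series with the parity of 6 terminates at degree 6.
Standard normalization: leading coefficient of T_n is 2^(n-1), so a_6 = 2^5 = 32. Work downward with a_k = (k+1)(k+2) a_{k+2} / ((k - 6)(k + 6)):
  a_4 = (5)(6)(32) / ((4 - 6)(4 + 6)) = 960/(-20) = -48
  a_2 = (3)(4)(-48) / ((2 - 6)(2 + 6)) = -576/(-32) = 18
  a_0 = (1)(2)(18) / ((0 - 6)(0 + 6)) = 36/(-36) = -1
Hence T_6(x) = 32 x^6 - 48 x^4 + 18 x^2 - 1.

T_6(x); series = 32 x^6 - 48 x^4 + 18 x^2 - 1


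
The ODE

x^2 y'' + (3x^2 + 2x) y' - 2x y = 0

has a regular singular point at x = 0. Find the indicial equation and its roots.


Divide by x^2 to reach normal form y'' + P_1(x) y' + P_2(x) y = 0 with P_1(x) = 3 + 2/x and P_2(x) = -2/x.
x = 0 is a singular point because the y'-coefficient 3 + 2/x has a pole at x = 0 and the y-coefficient -2/x has a pole at x = 0.
It is a regular singular point because x P_1(x) = p(x) = 3x + 2 and x^2 P_2(x) = q(x) = -2x are polynomials, hence analytic at x = 0.
p(0) = 2,  q(0) = 0.
Indicial equation: r(r-1) + p(0) r + q(0) = 0, i.e. r^2 + (p(0) - 1) r + q(0) = 0, i.e. r^2 + 1 r = 0.
Discriminant: (1)^2 - 4(0) = 1, so r = (-1 ± 1)/2.
Solving: r_1 = 0, r_2 = -1.

indicial: r^2 + 1 r = 0; roots r_1 = 0, r_2 = -1


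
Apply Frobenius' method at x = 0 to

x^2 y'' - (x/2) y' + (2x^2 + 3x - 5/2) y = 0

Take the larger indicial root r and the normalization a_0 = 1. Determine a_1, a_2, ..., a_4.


Write in Frobenius form y'' + (p(x)/x) y' + (q(x)/x^2) y = 0:
  p(x) = -1/2,  q(x) = 2x^2 + 3x - 5/2.
Indicial equation: r(r-1) + (-1/2) r + (-5/2) = 0 -> roots r_1 = 5/2, r_2 = -1.
Take r = r_1 = 5/2. Let y(x) = x^r sum_{n>=0} a_n x^n with a_0 = 1.
Substitute y = x^r sum a_n x^n and match x^{r+n}. The recurrence is
  D(n) a_n + 3 a_{n-1} + 2 a_{n-2} = 0,  where D(n) = (r+n)(r+n-1) + (-1/2)(r+n) + (-5/2).
  a_n = [-3 a_{n-1} - 2 a_{n-2}] / D(n).
Since the indicial polynomial factors as (r - r_1)(r - r_2), D(n) = (r_1 + n - r_1)(r_1 + n - r_2) = n(n + 7/2).
Evaluating step by step (a_0 = 1):
  n = 1: D(1) = 1(1 + 7/2) = 9/2; numerator = -3(1) = -3; a_1 = (-3)/(9/2) = -2/3
  n = 2: D(2) = 2(2 + 7/2) = 11; numerator = -3(-2/3) - 2(1) = 0; a_2 = (0)/(11) = 0
  n = 3: D(3) = 3(3 + 7/2) = 39/2; numerator = -3(0) - 2(-2/3) = 4/3; a_3 = (4/3)/(39/2) = 8/117
  n = 4: D(4) = 4(4 + 7/2) = 30; numerator = -3(8/117) - 2(0) = -8/39; a_4 = (-8/39)/(30) = -4/585

r = 5/2; a_0 = 1; a_1 = -2/3; a_2 = 0; a_3 = 8/117; a_4 = -4/585


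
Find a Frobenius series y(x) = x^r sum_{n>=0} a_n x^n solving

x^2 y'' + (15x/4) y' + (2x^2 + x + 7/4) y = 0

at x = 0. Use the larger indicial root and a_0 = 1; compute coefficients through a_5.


Write in Frobenius form y'' + (p(x)/x) y' + (q(x)/x^2) y = 0:
  p(x) = 15/4,  q(x) = 2x^2 + x + 7/4.
Indicial equation: r(r-1) + (15/4) r + (7/4) = 0 -> roots r_1 = -1, r_2 = -7/4.
Take r = r_1 = -1. Let y(x) = x^r sum_{n>=0} a_n x^n with a_0 = 1.
Substitute y = x^r sum a_n x^n and match x^{r+n}. The recurrence is
  D(n) a_n + 1 a_{n-1} + 2 a_{n-2} = 0,  where D(n) = (r+n)(r+n-1) + (15/4)(r+n) + (7/4).
  a_n = [-1 a_{n-1} - 2 a_{n-2}] / D(n).
Since the indicial polynomial factors as (r - r_1)(r - r_2), D(n) = (r_1 + n - r_1)(r_1 + n - r_2) = n(n + 3/4).
Evaluating step by step (a_0 = 1):
  n = 1: D(1) = 1(1 + 3/4) = 7/4; numerator = -1(1) = -1; a_1 = (-1)/(7/4) = -4/7
  n = 2: D(2) = 2(2 + 3/4) = 11/2; numerator = -1(-4/7) - 2(1) = -10/7; a_2 = (-10/7)/(11/2) = -20/77
  n = 3: D(3) = 3(3 + 3/4) = 45/4; numerator = -1(-20/77) - 2(-4/7) = 108/77; a_3 = (108/77)/(45/4) = 48/385
  n = 4: D(4) = 4(4 + 3/4) = 19; numerator = -1(48/385) - 2(-20/77) = 152/385; a_4 = (152/385)/(19) = 8/385
  n = 5: D(5) = 5(5 + 3/4) = 115/4; numerator = -1(8/385) - 2(48/385) = -104/385; a_5 = (-104/385)/(115/4) = -416/44275

r = -1; a_0 = 1; a_1 = -4/7; a_2 = -20/77; a_3 = 48/385; a_4 = 8/385; a_5 = -416/44275


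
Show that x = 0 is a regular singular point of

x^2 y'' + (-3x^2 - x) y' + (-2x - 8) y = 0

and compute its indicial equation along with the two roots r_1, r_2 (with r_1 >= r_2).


Divide by x^2 to reach normal form y'' + P_1(x) y' + P_2(x) y = 0 with P_1(x) = -3 - 1/x and P_2(x) = -2/x - 8/x^2.
x = 0 is a singular point because the y'-coefficient -3 - 1/x has a pole at x = 0 and the y-coefficient -2/x - 8/x^2 has a pole at x = 0.
It is a regular singular point because x P_1(x) = p(x) = -3x - 1 and x^2 P_2(x) = q(x) = -2x - 8 are polynomials, hence analytic at x = 0.
p(0) = -1,  q(0) = -8.
Indicial equation: r(r-1) + p(0) r + q(0) = 0, i.e. r^2 + (p(0) - 1) r + q(0) = 0, i.e. r^2 - 2 r - 8 = 0.
Discriminant: (-2)^2 - 4(-8) = 36, so r = (2 ± 6)/2.
Solving: r_1 = 4, r_2 = -2.

indicial: r^2 - 2 r - 8 = 0; roots r_1 = 4, r_2 = -2


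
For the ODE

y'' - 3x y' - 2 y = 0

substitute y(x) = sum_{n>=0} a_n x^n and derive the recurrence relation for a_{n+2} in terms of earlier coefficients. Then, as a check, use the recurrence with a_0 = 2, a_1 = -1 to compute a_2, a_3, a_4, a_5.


Substitute y = sum_n a_n x^n.
y''(x) has coefficient (n+2)(n+1) a_{n+2} at x^n;
-3 x y'(x) has coefficient -3 n a_n at x^n (shift);
-2 y(x) has coefficient -2 a_n at x^n.
Matching x^n: (n+2)(n+1) a_{n+2} + (-3n - 2) a_n = 0.
Thus a_{n+2} = (3n + 2) / ((n+1)(n+2)) * a_n.

Check with a_0 = 2, a_1 = -1 (apply the recurrence for n = 0, 1, 2, 3): a_0 = 2, a_1 = -1, a_2 = 2, a_3 = -5/6, a_4 = 4/3, a_5 = -11/24.

a_(n+2) = (3n + 2) / ((n+1)(n+2)) * a_n; check: a_0 = 2, a_1 = -1, a_2 = 2, a_3 = -5/6, a_4 = 4/3, a_5 = -11/24


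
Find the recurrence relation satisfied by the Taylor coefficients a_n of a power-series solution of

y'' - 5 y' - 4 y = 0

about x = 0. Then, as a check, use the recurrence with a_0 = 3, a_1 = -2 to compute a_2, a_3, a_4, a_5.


Substitute y = sum_n a_n x^n.
y''(x) has coefficient (n+2)(n+1) a_{n+2} at x^n;
-5 y'(x) has coefficient -5 (n+1) a_{n+1} at x^n;
-4 y(x) has coefficient -4 a_n at x^n.
Matching x^n: (n+2)(n+1) a_{n+2} - 5 (n+1) a_{n+1} - 4 a_n = 0.
Thus a_{n+2} = [5 (n+1) a_{n+1} + 4 a_n] / ((n+1)(n+2)).

Check with a_0 = 3, a_1 = -2 (apply the recurrence for n = 0, 1, 2, 3): a_0 = 3, a_1 = -2, a_2 = 1, a_3 = 1/3, a_4 = 3/4, a_5 = 49/60.

a_(n+2) = [5 (n+1) a_(n+1) + 4 a_n] / ((n+1)(n+2)); check: a_0 = 3, a_1 = -2, a_2 = 1, a_3 = 1/3, a_4 = 3/4, a_5 = 49/60


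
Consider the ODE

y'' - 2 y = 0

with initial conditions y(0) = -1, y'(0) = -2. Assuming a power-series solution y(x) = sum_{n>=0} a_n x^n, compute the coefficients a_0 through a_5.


Ansatz: y(x) = sum_{n>=0} a_n x^n, so y'(x) = sum_{n>=1} n a_n x^(n-1) and y''(x) = sum_{n>=2} n(n-1) a_n x^(n-2).
Substitute into P(x) y'' + Q(x) y' + R(x) y = 0 with P(x) = 1, Q(x) = 0, R(x) = -2, and match powers of x.
Initial conditions: a_0 = -1, a_1 = -2.
Setting the coefficient of each power of x to zero and solving order by order (substituting the coefficients already found):
  x^0: 2 a_2 - 2 a_0 = 0  ->  2 a_2 = 2 a_0 = -2  ->  a_2 = -1
  x^1: 6 a_3 - 2 a_1 = 0  ->  6 a_3 = 2 a_1 = -4  ->  a_3 = -2/3
  x^2: 12 a_4 - 2 a_2 = 0  ->  12 a_4 = 2 a_2 = -2  ->  a_4 = -1/6
  x^3: 20 a_5 - 2 a_3 = 0  ->  20 a_5 = 2 a_3 = -4/3  ->  a_5 = -1/15
Truncated series: y(x) = -1 - 2 x - x^2 - (2/3) x^3 - (1/6) x^4 - (1/15) x^5 + O(x^6).

a_0 = -1; a_1 = -2; a_2 = -1; a_3 = -2/3; a_4 = -1/6; a_5 = -1/15


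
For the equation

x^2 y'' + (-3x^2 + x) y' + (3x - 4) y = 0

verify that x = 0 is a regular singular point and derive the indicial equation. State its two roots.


Divide by x^2 to reach normal form y'' + P_1(x) y' + P_2(x) y = 0 with P_1(x) = -3 + 1/x and P_2(x) = 3/x - 4/x^2.
x = 0 is a singular point because the y'-coefficient -3 + 1/x has a pole at x = 0 and the y-coefficient 3/x - 4/x^2 has a pole at x = 0.
It is a regular singular point because x P_1(x) = p(x) = 1 - 3x and x^2 P_2(x) = q(x) = 3x - 4 are polynomials, hence analytic at x = 0.
p(0) = 1,  q(0) = -4.
Indicial equation: r(r-1) + p(0) r + q(0) = 0, i.e. r^2 + (p(0) - 1) r + q(0) = 0, i.e. r^2 - 4 = 0.
Discriminant: (0)^2 - 4(-4) = 16, so r = (0 ± 4)/2.
Solving: r_1 = 2, r_2 = -2.

indicial: r^2 - 4 = 0; roots r_1 = 2, r_2 = -2


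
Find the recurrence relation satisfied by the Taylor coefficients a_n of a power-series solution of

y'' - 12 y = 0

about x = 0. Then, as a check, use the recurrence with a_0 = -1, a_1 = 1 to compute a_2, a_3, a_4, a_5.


Substitute y = sum_n a_n x^n into y'' + (const) y = 0.
y''(x) = sum_{n>=0} (n+2)(n+1) a_{n+2} x^n.
The ODE becomes sum_n [(n+2)(n+1) a_{n+2} - 12 a_n] x^n = 0.
Setting each coefficient to zero gives the recurrence:
  (n+2)(n+1) a_{n+2} - 12 a_n = 0,
  a_{n+2} = 12 / ((n+1)(n+2)) a_n.

Check with a_0 = -1, a_1 = 1 (apply the recurrence for n = 0, 1, 2, 3): a_0 = -1, a_1 = 1, a_2 = -6, a_3 = 2, a_4 = -6, a_5 = 6/5.

a_{n+2} = 12/((n+1)(n+2)) * a_n; check: a_0 = -1, a_1 = 1, a_2 = -6, a_3 = 2, a_4 = -6, a_5 = 6/5


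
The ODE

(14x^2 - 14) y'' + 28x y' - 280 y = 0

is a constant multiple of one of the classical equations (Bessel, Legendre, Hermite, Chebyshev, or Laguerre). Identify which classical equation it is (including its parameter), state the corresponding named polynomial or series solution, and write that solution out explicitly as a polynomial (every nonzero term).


All three coefficients share the factor -14; dividing through by -14 gives  (1 - x^2) y'' - 2x y' + 20 y = 0.
This matches the Legendre equation (1 - x^2) y'' - 2x y' + n(n+1) y = 0 (note the -2x y' term) with n(n+1) = 20, so n = 4; the polynomial solution is P_4(x).
With y = sum_k a_k x^k, matching x^k gives (k+2)(k+1) a_{k+2} = [k(k+1) - n(n+1)] a_k = (k - 4)(k + 5) a_k. The right side vanishes at k = 4, so the series with the parity of 4 terminates at degree 4.
Standard normalization (P_n(1) = 1): leading coefficient (2n)!/(2^n (n!)^2) = 40320/(16*576) = 35/8, so a_4 = 35/8. Work downward with a_k = (k+1)(k+2) a_{k+2} / ((k - 4)(k + 5)):
  a_2 = (3)(4)(35/8) / ((2 - 4)(2 + 5)) = (105/2)/(-14) = -15/4
  a_0 = (1)(2)(-15/4) / ((0 - 4)(0 + 5)) = (-15/2)/(-20) = 3/8
Hence P_4(x) = 35 x^4/8 - 15 x^2/4 + 3/8.

P_4(x); series = 35 x^4/8 - 15 x^2/4 + 3/8


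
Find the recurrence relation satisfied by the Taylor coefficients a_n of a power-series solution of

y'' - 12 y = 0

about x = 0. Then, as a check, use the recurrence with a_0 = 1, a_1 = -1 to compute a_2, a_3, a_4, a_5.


Substitute y = sum_n a_n x^n into y'' + (const) y = 0.
y''(x) = sum_{n>=0} (n+2)(n+1) a_{n+2} x^n.
The ODE becomes sum_n [(n+2)(n+1) a_{n+2} - 12 a_n] x^n = 0.
Setting each coefficient to zero gives the recurrence:
  (n+2)(n+1) a_{n+2} - 12 a_n = 0,
  a_{n+2} = 12 / ((n+1)(n+2)) a_n.

Check with a_0 = 1, a_1 = -1 (apply the recurrence for n = 0, 1, 2, 3): a_0 = 1, a_1 = -1, a_2 = 6, a_3 = -2, a_4 = 6, a_5 = -6/5.

a_{n+2} = 12/((n+1)(n+2)) * a_n; check: a_0 = 1, a_1 = -1, a_2 = 6, a_3 = -2, a_4 = 6, a_5 = -6/5


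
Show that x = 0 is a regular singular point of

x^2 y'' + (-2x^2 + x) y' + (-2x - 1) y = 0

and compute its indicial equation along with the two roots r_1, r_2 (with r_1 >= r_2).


Divide by x^2 to reach normal form y'' + P_1(x) y' + P_2(x) y = 0 with P_1(x) = -2 + 1/x and P_2(x) = -2/x - 1/x^2.
x = 0 is a singular point because the y'-coefficient -2 + 1/x has a pole at x = 0 and the y-coefficient -2/x - 1/x^2 has a pole at x = 0.
It is a regular singular point because x P_1(x) = p(x) = 1 - 2x and x^2 P_2(x) = q(x) = -2x - 1 are polynomials, hence analytic at x = 0.
p(0) = 1,  q(0) = -1.
Indicial equation: r(r-1) + p(0) r + q(0) = 0, i.e. r^2 + (p(0) - 1) r + q(0) = 0, i.e. r^2 - 1 = 0.
Discriminant: (0)^2 - 4(-1) = 4, so r = (0 ± 2)/2.
Solving: r_1 = 1, r_2 = -1.

indicial: r^2 - 1 = 0; roots r_1 = 1, r_2 = -1


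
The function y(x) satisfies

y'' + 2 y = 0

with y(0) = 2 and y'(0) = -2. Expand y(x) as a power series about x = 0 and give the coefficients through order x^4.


Ansatz: y(x) = sum_{n>=0} a_n x^n, so y'(x) = sum_{n>=1} n a_n x^(n-1) and y''(x) = sum_{n>=2} n(n-1) a_n x^(n-2).
Substitute into P(x) y'' + Q(x) y' + R(x) y = 0 with P(x) = 1, Q(x) = 0, R(x) = 2, and match powers of x.
Initial conditions: a_0 = 2, a_1 = -2.
Setting the coefficient of each power of x to zero and solving order by order (substituting the coefficients already found):
  x^0: 2 a_2 + 2 a_0 = 0  ->  2 a_2 = -2 a_0 = -4  ->  a_2 = -2
  x^1: 6 a_3 + 2 a_1 = 0  ->  6 a_3 = -2 a_1 = 4  ->  a_3 = 2/3
  x^2: 12 a_4 + 2 a_2 = 0  ->  12 a_4 = -2 a_2 = 4  ->  a_4 = 1/3
Truncated series: y(x) = 2 - 2 x - 2 x^2 + (2/3) x^3 + (1/3) x^4 + O(x^5).

a_0 = 2; a_1 = -2; a_2 = -2; a_3 = 2/3; a_4 = 1/3


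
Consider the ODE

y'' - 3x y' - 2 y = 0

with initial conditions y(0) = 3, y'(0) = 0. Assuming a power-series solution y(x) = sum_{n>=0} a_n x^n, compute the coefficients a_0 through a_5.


Ansatz: y(x) = sum_{n>=0} a_n x^n, so y'(x) = sum_{n>=1} n a_n x^(n-1) and y''(x) = sum_{n>=2} n(n-1) a_n x^(n-2).
Substitute into P(x) y'' + Q(x) y' + R(x) y = 0 with P(x) = 1, Q(x) = -3x, R(x) = -2, and match powers of x.
Initial conditions: a_0 = 3, a_1 = 0.
Setting the coefficient of each power of x to zero and solving order by order (substituting the coefficients already found):
  x^0: 2 a_2 - 2 a_0 = 0  ->  2 a_2 = 2 a_0 = 6  ->  a_2 = 3
  x^1: 6 a_3 - 5 a_1 = 0  ->  6 a_3 = 5 a_1 = 0  ->  a_3 = 0
  x^2: 12 a_4 - 8 a_2 = 0  ->  12 a_4 = 8 a_2 = 24  ->  a_4 = 2
  x^3: 20 a_5 - 11 a_3 = 0  ->  20 a_5 = 11 a_3 = 0  ->  a_5 = 0
Truncated series: y(x) = 3 + 3 x^2 + 2 x^4 + O(x^6).

a_0 = 3; a_1 = 0; a_2 = 3; a_3 = 0; a_4 = 2; a_5 = 0


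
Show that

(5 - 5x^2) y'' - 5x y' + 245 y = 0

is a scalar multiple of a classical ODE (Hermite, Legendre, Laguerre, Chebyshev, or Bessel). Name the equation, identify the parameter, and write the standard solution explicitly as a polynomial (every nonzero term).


All three coefficients share the factor 5; dividing through by 5 gives  (1 - x^2) y'' - x y' + 49 y = 0.
This matches the Chebyshev equation (1 - x^2) y'' - x y' + n^2 y = 0 (note the -x y' term, not -2x y') with n^2 = 49, so n = 7; the polynomial solution is T_7(x).
With y = sum_k a_k x^k, matching x^k gives (k+2)(k+1) a_{k+2} = (k^2 - n^2) a_k = (k - 7)(k + 7) a_k. The right side vanishes at k = 7, so the series with the parity of 7 terminates at degree 7.
Standard normalization: leading coefficient of T_n is 2^(n-1), so a_7 = 2^6 = 64. Work downward with a_k = (k+1)(k+2) a_{k+2} / ((k - 7)(k + 7)):
  a_5 = (6)(7)(64) / ((5 - 7)(5 + 7)) = 2688/(-24) = -112
  a_3 = (4)(5)(-112) / ((3 - 7)(3 + 7)) = -2240/(-40) = 56
  a_1 = (2)(3)(56) / ((1 - 7)(1 + 7)) = 336/(-48) = -7
Hence T_7(x) = 64 x^7 - 112 x^5 + 56 x^3 - 7 x.

T_7(x); series = 64 x^7 - 112 x^5 + 56 x^3 - 7 x


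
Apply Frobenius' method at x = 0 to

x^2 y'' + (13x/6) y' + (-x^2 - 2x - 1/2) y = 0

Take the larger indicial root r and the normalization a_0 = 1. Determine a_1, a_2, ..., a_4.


Write in Frobenius form y'' + (p(x)/x) y' + (q(x)/x^2) y = 0:
  p(x) = 13/6,  q(x) = -x^2 - 2x - 1/2.
Indicial equation: r(r-1) + (13/6) r + (-1/2) = 0 -> roots r_1 = 1/3, r_2 = -3/2.
Take r = r_1 = 1/3. Let y(x) = x^r sum_{n>=0} a_n x^n with a_0 = 1.
Substitute y = x^r sum a_n x^n and match x^{r+n}. The recurrence is
  D(n) a_n - 2 a_{n-1} - 1 a_{n-2} = 0,  where D(n) = (r+n)(r+n-1) + (13/6)(r+n) + (-1/2).
  a_n = [2 a_{n-1} + 1 a_{n-2}] / D(n).
Since the indicial polynomial factors as (r - r_1)(r - r_2), D(n) = (r_1 + n - r_1)(r_1 + n - r_2) = n(n + 11/6).
Evaluating step by step (a_0 = 1):
  n = 1: D(1) = 1(1 + 11/6) = 17/6; numerator = 2(1) = 2; a_1 = (2)/(17/6) = 12/17
  n = 2: D(2) = 2(2 + 11/6) = 23/3; numerator = 2(12/17) + 1(1) = 41/17; a_2 = (41/17)/(23/3) = 123/391
  n = 3: D(3) = 3(3 + 11/6) = 29/2; numerator = 2(123/391) + 1(12/17) = 522/391; a_3 = (522/391)/(29/2) = 36/391
  n = 4: D(4) = 4(4 + 11/6) = 70/3; numerator = 2(36/391) + 1(123/391) = 195/391; a_4 = (195/391)/(70/3) = 117/5474

r = 1/3; a_0 = 1; a_1 = 12/17; a_2 = 123/391; a_3 = 36/391; a_4 = 117/5474


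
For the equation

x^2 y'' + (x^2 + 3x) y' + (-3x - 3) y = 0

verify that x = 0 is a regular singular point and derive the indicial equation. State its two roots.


Divide by x^2 to reach normal form y'' + P_1(x) y' + P_2(x) y = 0 with P_1(x) = 1 + 3/x and P_2(x) = -3/x - 3/x^2.
x = 0 is a singular point because the y'-coefficient 1 + 3/x has a pole at x = 0 and the y-coefficient -3/x - 3/x^2 has a pole at x = 0.
It is a regular singular point because x P_1(x) = p(x) = x + 3 and x^2 P_2(x) = q(x) = -3x - 3 are polynomials, hence analytic at x = 0.
p(0) = 3,  q(0) = -3.
Indicial equation: r(r-1) + p(0) r + q(0) = 0, i.e. r^2 + (p(0) - 1) r + q(0) = 0, i.e. r^2 + 2 r - 3 = 0.
Discriminant: (2)^2 - 4(-3) = 16, so r = (-2 ± 4)/2.
Solving: r_1 = 1, r_2 = -3.

indicial: r^2 + 2 r - 3 = 0; roots r_1 = 1, r_2 = -3


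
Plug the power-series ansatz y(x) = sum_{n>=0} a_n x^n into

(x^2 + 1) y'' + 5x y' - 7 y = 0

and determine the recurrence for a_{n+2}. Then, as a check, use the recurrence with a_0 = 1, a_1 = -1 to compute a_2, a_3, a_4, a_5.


Substitute y = sum_n a_n x^n.
(1 + 1 x^2) y'' contributes (n+2)(n+1) a_{n+2} + n(n-1) a_n at x^n.
5 x y'(x) contributes 5 n a_n at x^n.
-7 y(x) contributes -7 a_n at x^n.
Matching x^n: (n+2)(n+1) a_{n+2} + (n(n-1) + 5 n - 7) a_n = 0.
Thus a_{n+2} = (-n(n-1) - 5 n + 7) / ((n+1)(n+2)) * a_n.

Check with a_0 = 1, a_1 = -1 (apply the recurrence for n = 0, 1, 2, 3): a_0 = 1, a_1 = -1, a_2 = 7/2, a_3 = -1/3, a_4 = -35/24, a_5 = 7/30.

a_(n+2) = (-n(n-1) - 5 n + 7) / ((n+1)(n+2)) * a_n; check: a_0 = 1, a_1 = -1, a_2 = 7/2, a_3 = -1/3, a_4 = -35/24, a_5 = 7/30


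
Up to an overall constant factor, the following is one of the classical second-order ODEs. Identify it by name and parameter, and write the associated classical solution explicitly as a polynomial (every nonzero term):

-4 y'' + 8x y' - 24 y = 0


All three coefficients share the factor -4; dividing through by -4 gives  y'' - 2x y' + 6 y = 0.
This matches the Hermite equation y'' - 2x y' + 2n y = 0 with 2n = 6, so n = 3; the polynomial solution is H_3(x).
With y = sum_k a_k x^k, matching x^k gives (k+2)(k+1) a_{k+2} = 2(k - n) a_k = 2(k - 3) a_k. The right side vanishes at k = 3, so the series with the parity of 3 terminates at degree 3.
Standard normalization: leading coefficient of H_n is 2^n, so a_3 = 2^3 = 8. Work downward with a_k = (k+1)(k+2) a_{k+2} / (2(k - n)):
  a_1 = (2)(3)(8) / (2(1 - 3)) = 48/(-4) = -12
Hence H_3(x) = 8 x^3 - 12 x.

H_3(x); series = 8 x^3 - 12 x


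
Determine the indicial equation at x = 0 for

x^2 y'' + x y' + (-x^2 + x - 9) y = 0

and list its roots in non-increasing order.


Divide by x^2 to reach normal form y'' + P_1(x) y' + P_2(x) y = 0 with P_1(x) = 1/x and P_2(x) = -1 + 1/x - 9/x^2.
x = 0 is a singular point because the y'-coefficient 1/x has a pole at x = 0 and the y-coefficient -1 + 1/x - 9/x^2 has a pole at x = 0.
It is a regular singular point because x P_1(x) = p(x) = 1 and x^2 P_2(x) = q(x) = -x^2 + x - 9 are polynomials, hence analytic at x = 0.
p(0) = 1,  q(0) = -9.
Indicial equation: r(r-1) + p(0) r + q(0) = 0, i.e. r^2 + (p(0) - 1) r + q(0) = 0, i.e. r^2 - 9 = 0.
Discriminant: (0)^2 - 4(-9) = 36, so r = (0 ± 6)/2.
Solving: r_1 = 3, r_2 = -3.

indicial: r^2 - 9 = 0; roots r_1 = 3, r_2 = -3


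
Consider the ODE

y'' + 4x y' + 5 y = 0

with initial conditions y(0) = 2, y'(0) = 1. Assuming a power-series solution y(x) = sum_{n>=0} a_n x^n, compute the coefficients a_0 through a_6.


Ansatz: y(x) = sum_{n>=0} a_n x^n, so y'(x) = sum_{n>=1} n a_n x^(n-1) and y''(x) = sum_{n>=2} n(n-1) a_n x^(n-2).
Substitute into P(x) y'' + Q(x) y' + R(x) y = 0 with P(x) = 1, Q(x) = 4x, R(x) = 5, and match powers of x.
Initial conditions: a_0 = 2, a_1 = 1.
Setting the coefficient of each power of x to zero and solving order by order (substituting the coefficients already found):
  x^0: 2 a_2 + 5 a_0 = 0  ->  2 a_2 = -5 a_0 = -10  ->  a_2 = -5
  x^1: 6 a_3 + 9 a_1 = 0  ->  6 a_3 = -9 a_1 = -9  ->  a_3 = -3/2
  x^2: 12 a_4 + 13 a_2 = 0  ->  12 a_4 = -13 a_2 = 65  ->  a_4 = 65/12
  x^3: 20 a_5 + 17 a_3 = 0  ->  20 a_5 = -17 a_3 = 51/2  ->  a_5 = 51/40
  x^4: 30 a_6 + 21 a_4 = 0  ->  30 a_6 = -21 a_4 = -455/4  ->  a_6 = -91/24
Truncated series: y(x) = 2 + x - 5 x^2 - (3/2) x^3 + (65/12) x^4 + (51/40) x^5 - (91/24) x^6 + O(x^7).

a_0 = 2; a_1 = 1; a_2 = -5; a_3 = -3/2; a_4 = 65/12; a_5 = 51/40; a_6 = -91/24


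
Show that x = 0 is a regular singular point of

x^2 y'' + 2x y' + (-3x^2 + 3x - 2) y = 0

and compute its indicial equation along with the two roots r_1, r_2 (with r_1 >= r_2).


Divide by x^2 to reach normal form y'' + P_1(x) y' + P_2(x) y = 0 with P_1(x) = 2/x and P_2(x) = -3 + 3/x - 2/x^2.
x = 0 is a singular point because the y'-coefficient 2/x has a pole at x = 0 and the y-coefficient -3 + 3/x - 2/x^2 has a pole at x = 0.
It is a regular singular point because x P_1(x) = p(x) = 2 and x^2 P_2(x) = q(x) = -3x^2 + 3x - 2 are polynomials, hence analytic at x = 0.
p(0) = 2,  q(0) = -2.
Indicial equation: r(r-1) + p(0) r + q(0) = 0, i.e. r^2 + (p(0) - 1) r + q(0) = 0, i.e. r^2 + 1 r - 2 = 0.
Discriminant: (1)^2 - 4(-2) = 9, so r = (-1 ± 3)/2.
Solving: r_1 = 1, r_2 = -2.

indicial: r^2 + 1 r - 2 = 0; roots r_1 = 1, r_2 = -2


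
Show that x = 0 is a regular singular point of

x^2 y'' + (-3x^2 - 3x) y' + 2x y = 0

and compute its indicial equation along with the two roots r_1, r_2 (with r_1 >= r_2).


Divide by x^2 to reach normal form y'' + P_1(x) y' + P_2(x) y = 0 with P_1(x) = -3 - 3/x and P_2(x) = 2/x.
x = 0 is a singular point because the y'-coefficient -3 - 3/x has a pole at x = 0 and the y-coefficient 2/x has a pole at x = 0.
It is a regular singular point because x P_1(x) = p(x) = -3x - 3 and x^2 P_2(x) = q(x) = 2x are polynomials, hence analytic at x = 0.
p(0) = -3,  q(0) = 0.
Indicial equation: r(r-1) + p(0) r + q(0) = 0, i.e. r^2 + (p(0) - 1) r + q(0) = 0, i.e. r^2 - 4 r = 0.
Discriminant: (-4)^2 - 4(0) = 16, so r = (4 ± 4)/2.
Solving: r_1 = 4, r_2 = 0.

indicial: r^2 - 4 r = 0; roots r_1 = 4, r_2 = 0


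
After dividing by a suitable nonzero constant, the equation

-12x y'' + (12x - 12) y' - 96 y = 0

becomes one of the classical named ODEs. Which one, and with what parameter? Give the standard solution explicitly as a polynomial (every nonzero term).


All three coefficients share the factor -12; dividing through by -12 gives  x y'' + (1 - x) y' + 8 y = 0.
This matches the Laguerre equation x y'' + (1 - x) y' + n y = 0 with n = 8; the polynomial solution is L_8(x).
With y = sum_k a_k x^k, matching x^k gives (k+1)k a_{k+1} + (k+1) a_{k+1} - k a_k + n a_k = 0, i.e. (k+1)^2 a_{k+1} = (k - n) a_k = (k - 8) a_k. The right side vanishes at k = 8, so the series terminates at degree 8.
Standard normalization L_n(0) = 1 gives a_0 = 1. Work upward with a_{k+1} = (k - 8) a_k / (k+1)^2:
  a_1 = (0 - 8)(1) / 1^2 = -8/1 = -8
  a_2 = (1 - 8)(-8) / 2^2 = 56/4 = 14
  a_3 = (2 - 8)(14) / 3^2 = -84/9 = -28/3
  a_4 = (3 - 8)(-28/3) / 4^2 = (140/3)/16 = 35/12
  a_5 = (4 - 8)(35/12) / 5^2 = (-35/3)/25 = -7/15
  a_6 = (5 - 8)(-7/15) / 6^2 = (7/5)/36 = 7/180
  a_7 = (6 - 8)(7/180) / 7^2 = (-7/90)/49 = -1/630
  a_8 = (7 - 8)(-1/630) / 8^2 = (1/630)/64 = 1/40320
Hence L_8(x) = x^8/40320 - x^7/630 + 7 x^6/180 - 7 x^5/15 + 35 x^4/12 - 28 x^3/3 + 14 x^2 - 8 x + 1.

L_8(x); series = x^8/40320 - x^7/630 + 7 x^6/180 - 7 x^5/15 + 35 x^4/12 - 28 x^3/3 + 14 x^2 - 8 x + 1


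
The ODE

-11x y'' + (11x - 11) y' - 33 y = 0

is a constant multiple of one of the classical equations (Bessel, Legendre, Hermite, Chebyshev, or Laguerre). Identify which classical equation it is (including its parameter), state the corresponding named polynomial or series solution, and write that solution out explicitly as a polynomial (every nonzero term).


All three coefficients share the factor -11; dividing through by -11 gives  x y'' + (1 - x) y' + 3 y = 0.
This matches the Laguerre equation x y'' + (1 - x) y' + n y = 0 with n = 3; the polynomial solution is L_3(x).
With y = sum_k a_k x^k, matching x^k gives (k+1)k a_{k+1} + (k+1) a_{k+1} - k a_k + n a_k = 0, i.e. (k+1)^2 a_{k+1} = (k - n) a_k = (k - 3) a_k. The right side vanishes at k = 3, so the series terminates at degree 3.
Standard normalization L_n(0) = 1 gives a_0 = 1. Work upward with a_{k+1} = (k - 3) a_k / (k+1)^2:
  a_1 = (0 - 3)(1) / 1^2 = -3/1 = -3
  a_2 = (1 - 3)(-3) / 2^2 = 6/4 = 3/2
  a_3 = (2 - 3)(3/2) / 3^2 = (-3/2)/9 = -1/6
Hence L_3(x) = -x^3/6 + 3 x^2/2 - 3 x + 1.

L_3(x); series = -x^3/6 + 3 x^2/2 - 3 x + 1


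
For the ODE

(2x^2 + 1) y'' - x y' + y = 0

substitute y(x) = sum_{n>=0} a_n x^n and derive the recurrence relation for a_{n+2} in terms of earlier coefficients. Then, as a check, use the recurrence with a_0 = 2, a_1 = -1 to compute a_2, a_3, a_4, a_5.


Substitute y = sum_n a_n x^n.
(1 + 2 x^2) y'' contributes (n+2)(n+1) a_{n+2} + 2 n(n-1) a_n at x^n.
-x y'(x) contributes -n a_n at x^n.
y(x) contributes 1 a_n at x^n.
Matching x^n: (n+2)(n+1) a_{n+2} + (2 n(n-1) - n + 1) a_n = 0.
Thus a_{n+2} = (-2 n(n-1) + n - 1) / ((n+1)(n+2)) * a_n.

Check with a_0 = 2, a_1 = -1 (apply the recurrence for n = 0, 1, 2, 3): a_0 = 2, a_1 = -1, a_2 = -1, a_3 = 0, a_4 = 1/4, a_5 = 0.

a_(n+2) = (-2 n(n-1) + n - 1) / ((n+1)(n+2)) * a_n; check: a_0 = 2, a_1 = -1, a_2 = -1, a_3 = 0, a_4 = 1/4, a_5 = 0


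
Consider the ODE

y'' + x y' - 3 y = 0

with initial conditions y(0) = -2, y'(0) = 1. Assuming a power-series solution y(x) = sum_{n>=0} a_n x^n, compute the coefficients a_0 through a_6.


Ansatz: y(x) = sum_{n>=0} a_n x^n, so y'(x) = sum_{n>=1} n a_n x^(n-1) and y''(x) = sum_{n>=2} n(n-1) a_n x^(n-2).
Substitute into P(x) y'' + Q(x) y' + R(x) y = 0 with P(x) = 1, Q(x) = x, R(x) = -3, and match powers of x.
Initial conditions: a_0 = -2, a_1 = 1.
Setting the coefficient of each power of x to zero and solving order by order (substituting the coefficients already found):
  x^0: 2 a_2 - 3 a_0 = 0  ->  2 a_2 = 3 a_0 = -6  ->  a_2 = -3
  x^1: 6 a_3 - 2 a_1 = 0  ->  6 a_3 = 2 a_1 = 2  ->  a_3 = 1/3
  x^2: 12 a_4 - a_2 = 0  ->  12 a_4 = a_2 = -3  ->  a_4 = -1/4
  x^3: 20 a_5 = 0  ->  a_5 = 0
  x^4: 30 a_6 + a_4 = 0  ->  30 a_6 = -a_4 = 1/4  ->  a_6 = 1/120
Truncated series: y(x) = -2 + x - 3 x^2 + (1/3) x^3 - (1/4) x^4 + (1/120) x^6 + O(x^7).

a_0 = -2; a_1 = 1; a_2 = -3; a_3 = 1/3; a_4 = -1/4; a_5 = 0; a_6 = 1/120


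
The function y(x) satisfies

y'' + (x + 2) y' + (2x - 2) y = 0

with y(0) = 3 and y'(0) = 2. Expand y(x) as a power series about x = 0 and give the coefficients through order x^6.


Ansatz: y(x) = sum_{n>=0} a_n x^n, so y'(x) = sum_{n>=1} n a_n x^(n-1) and y''(x) = sum_{n>=2} n(n-1) a_n x^(n-2).
Substitute into P(x) y'' + Q(x) y' + R(x) y = 0 with P(x) = 1, Q(x) = x + 2, R(x) = 2x - 2, and match powers of x.
Initial conditions: a_0 = 3, a_1 = 2.
Setting the coefficient of each power of x to zero and solving order by order (substituting the coefficients already found):
  x^0: 2 a_2 + 2 a_1 - 2 a_0 = 0  ->  2 a_2 = -2 a_1 + 2 a_0 = 2  ->  a_2 = 1
  x^1: 6 a_3 + 4 a_2 - a_1 + 2 a_0 = 0  ->  6 a_3 = -4 a_2 + a_1 - 2 a_0 = -8  ->  a_3 = -4/3
  x^2: 12 a_4 + 6 a_3 + 2 a_1 = 0  ->  12 a_4 = -6 a_3 - 2 a_1 = 4  ->  a_4 = 1/3
  x^3: 20 a_5 + 8 a_4 + a_3 + 2 a_2 = 0  ->  20 a_5 = -8 a_4 - a_3 - 2 a_2 = -10/3  ->  a_5 = -1/6
  x^4: 30 a_6 + 10 a_5 + 2 a_4 + 2 a_3 = 0  ->  30 a_6 = -10 a_5 - 2 a_4 - 2 a_3 = 11/3  ->  a_6 = 11/90
Truncated series: y(x) = 3 + 2 x + x^2 - (4/3) x^3 + (1/3) x^4 - (1/6) x^5 + (11/90) x^6 + O(x^7).

a_0 = 3; a_1 = 2; a_2 = 1; a_3 = -4/3; a_4 = 1/3; a_5 = -1/6; a_6 = 11/90


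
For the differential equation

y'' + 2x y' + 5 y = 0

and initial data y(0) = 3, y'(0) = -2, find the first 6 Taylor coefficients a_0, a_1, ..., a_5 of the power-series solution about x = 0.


Ansatz: y(x) = sum_{n>=0} a_n x^n, so y'(x) = sum_{n>=1} n a_n x^(n-1) and y''(x) = sum_{n>=2} n(n-1) a_n x^(n-2).
Substitute into P(x) y'' + Q(x) y' + R(x) y = 0 with P(x) = 1, Q(x) = 2x, R(x) = 5, and match powers of x.
Initial conditions: a_0 = 3, a_1 = -2.
Setting the coefficient of each power of x to zero and solving order by order (substituting the coefficients already found):
  x^0: 2 a_2 + 5 a_0 = 0  ->  2 a_2 = -5 a_0 = -15  ->  a_2 = -15/2
  x^1: 6 a_3 + 7 a_1 = 0  ->  6 a_3 = -7 a_1 = 14  ->  a_3 = 7/3
  x^2: 12 a_4 + 9 a_2 = 0  ->  12 a_4 = -9 a_2 = 135/2  ->  a_4 = 45/8
  x^3: 20 a_5 + 11 a_3 = 0  ->  20 a_5 = -11 a_3 = -77/3  ->  a_5 = -77/60
Truncated series: y(x) = 3 - 2 x - (15/2) x^2 + (7/3) x^3 + (45/8) x^4 - (77/60) x^5 + O(x^6).

a_0 = 3; a_1 = -2; a_2 = -15/2; a_3 = 7/3; a_4 = 45/8; a_5 = -77/60


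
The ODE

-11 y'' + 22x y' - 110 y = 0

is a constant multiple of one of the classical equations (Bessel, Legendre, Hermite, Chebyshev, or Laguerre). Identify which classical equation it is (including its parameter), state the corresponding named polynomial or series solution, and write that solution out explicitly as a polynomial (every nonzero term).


All three coefficients share the factor -11; dividing through by -11 gives  y'' - 2x y' + 10 y = 0.
This matches the Hermite equation y'' - 2x y' + 2n y = 0 with 2n = 10, so n = 5; the polynomial solution is H_5(x).
With y = sum_k a_k x^k, matching x^k gives (k+2)(k+1) a_{k+2} = 2(k - n) a_k = 2(k - 5) a_k. The right side vanishes at k = 5, so the series with the parity of 5 terminates at degree 5.
Standard normalization: leading coefficient of H_n is 2^n, so a_5 = 2^5 = 32. Work downward with a_k = (k+1)(k+2) a_{k+2} / (2(k - n)):
  a_3 = (4)(5)(32) / (2(3 - 5)) = 640/(-4) = -160
  a_1 = (2)(3)(-160) / (2(1 - 5)) = -960/(-8) = 120
Hence H_5(x) = 32 x^5 - 160 x^3 + 120 x.

H_5(x); series = 32 x^5 - 160 x^3 + 120 x


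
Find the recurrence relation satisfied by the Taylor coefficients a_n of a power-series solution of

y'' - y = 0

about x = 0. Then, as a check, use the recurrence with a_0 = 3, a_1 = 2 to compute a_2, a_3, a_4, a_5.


Substitute y = sum_n a_n x^n into y'' + (const) y = 0.
y''(x) = sum_{n>=0} (n+2)(n+1) a_{n+2} x^n.
The ODE becomes sum_n [(n+2)(n+1) a_{n+2} - 1 a_n] x^n = 0.
Setting each coefficient to zero gives the recurrence:
  (n+2)(n+1) a_{n+2} - 1 a_n = 0,
  a_{n+2} = 1 / ((n+1)(n+2)) a_n.

Check with a_0 = 3, a_1 = 2 (apply the recurrence for n = 0, 1, 2, 3): a_0 = 3, a_1 = 2, a_2 = 3/2, a_3 = 1/3, a_4 = 1/8, a_5 = 1/60.

a_{n+2} = 1/((n+1)(n+2)) * a_n; check: a_0 = 3, a_1 = 2, a_2 = 3/2, a_3 = 1/3, a_4 = 1/8, a_5 = 1/60


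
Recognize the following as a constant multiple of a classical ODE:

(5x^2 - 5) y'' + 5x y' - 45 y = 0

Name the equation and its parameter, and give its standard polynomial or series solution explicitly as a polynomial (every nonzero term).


All three coefficients share the factor -5; dividing through by -5 gives  (1 - x^2) y'' - x y' + 9 y = 0.
This matches the Chebyshev equation (1 - x^2) y'' - x y' + n^2 y = 0 (note the -x y' term, not -2x y') with n^2 = 9, so n = 3; the polynomial solution is T_3(x).
With y = sum_k a_k x^k, matching x^k gives (k+2)(k+1) a_{k+2} = (k^2 - n^2) a_k = (k - 3)(k + 3) a_k. The right side vanishes at k = 3, so the series with the parity of 3 terminates at degree 3.
Standard normalization: leading coefficient of T_n is 2^(n-1), so a_3 = 2^2 = 4. Work downward with a_k = (k+1)(k+2) a_{k+2} / ((k - 3)(k + 3)):
  a_1 = (2)(3)(4) / ((1 - 3)(1 + 3)) = 24/(-8) = -3
Hence T_3(x) = 4 x^3 - 3 x.

T_3(x); series = 4 x^3 - 3 x


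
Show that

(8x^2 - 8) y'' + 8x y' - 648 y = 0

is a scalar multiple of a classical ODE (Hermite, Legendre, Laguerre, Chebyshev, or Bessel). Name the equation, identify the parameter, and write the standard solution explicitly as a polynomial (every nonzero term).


All three coefficients share the factor -8; dividing through by -8 gives  (1 - x^2) y'' - x y' + 81 y = 0.
This matches the Chebyshev equation (1 - x^2) y'' - x y' + n^2 y = 0 (note the -x y' term, not -2x y') with n^2 = 81, so n = 9; the polynomial solution is T_9(x).
With y = sum_k a_k x^k, matching x^k gives (k+2)(k+1) a_{k+2} = (k^2 - n^2) a_k = (k - 9)(k + 9) a_k. The right side vanishes at k = 9, so the series with the parity of 9 terminates at degree 9.
Standard normalization: leading coefficient of T_n is 2^(n-1), so a_9 = 2^8 = 256. Work downward with a_k = (k+1)(k+2) a_{k+2} / ((k - 9)(k + 9)):
  a_7 = (8)(9)(256) / ((7 - 9)(7 + 9)) = 18432/(-32) = -576
  a_5 = (6)(7)(-576) / ((5 - 9)(5 + 9)) = -24192/(-56) = 432
  a_3 = (4)(5)(432) / ((3 - 9)(3 + 9)) = 8640/(-72) = -120
  a_1 = (2)(3)(-120) / ((1 - 9)(1 + 9)) = -720/(-80) = 9
Hence T_9(x) = 256 x^9 - 576 x^7 + 432 x^5 - 120 x^3 + 9 x.

T_9(x); series = 256 x^9 - 576 x^7 + 432 x^5 - 120 x^3 + 9 x


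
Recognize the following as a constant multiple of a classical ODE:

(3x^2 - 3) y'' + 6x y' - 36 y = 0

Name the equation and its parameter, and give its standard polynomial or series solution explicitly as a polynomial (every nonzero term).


All three coefficients share the factor -3; dividing through by -3 gives  (1 - x^2) y'' - 2x y' + 12 y = 0.
This matches the Legendre equation (1 - x^2) y'' - 2x y' + n(n+1) y = 0 (note the -2x y' term) with n(n+1) = 12, so n = 3; the polynomial solution is P_3(x).
With y = sum_k a_k x^k, matching x^k gives (k+2)(k+1) a_{k+2} = [k(k+1) - n(n+1)] a_k = (k - 3)(k + 4) a_k. The right side vanishes at k = 3, so the series with the parity of 3 terminates at degree 3.
Standard normalization (P_n(1) = 1): leading coefficient (2n)!/(2^n (n!)^2) = 720/(8*36) = 5/2, so a_3 = 5/2. Work downward with a_k = (k+1)(k+2) a_{k+2} / ((k - 3)(k + 4)):
  a_1 = (2)(3)(5/2) / ((1 - 3)(1 + 4)) = 15/(-10) = -3/2
Hence P_3(x) = 5 x^3/2 - 3 x/2.

P_3(x); series = 5 x^3/2 - 3 x/2


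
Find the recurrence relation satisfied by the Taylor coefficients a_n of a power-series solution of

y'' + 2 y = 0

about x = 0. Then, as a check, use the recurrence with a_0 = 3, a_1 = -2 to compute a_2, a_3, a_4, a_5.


Substitute y = sum_n a_n x^n into y'' + (const) y = 0.
y''(x) = sum_{n>=0} (n+2)(n+1) a_{n+2} x^n.
The ODE becomes sum_n [(n+2)(n+1) a_{n+2} + 2 a_n] x^n = 0.
Setting each coefficient to zero gives the recurrence:
  (n+2)(n+1) a_{n+2} + 2 a_n = 0,
  a_{n+2} = -2 / ((n+1)(n+2)) a_n.

Check with a_0 = 3, a_1 = -2 (apply the recurrence for n = 0, 1, 2, 3): a_0 = 3, a_1 = -2, a_2 = -3, a_3 = 2/3, a_4 = 1/2, a_5 = -1/15.

a_{n+2} = -2/((n+1)(n+2)) * a_n; check: a_0 = 3, a_1 = -2, a_2 = -3, a_3 = 2/3, a_4 = 1/2, a_5 = -1/15


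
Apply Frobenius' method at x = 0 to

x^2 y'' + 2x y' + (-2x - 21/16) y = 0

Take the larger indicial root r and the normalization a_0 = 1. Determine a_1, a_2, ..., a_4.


Write in Frobenius form y'' + (p(x)/x) y' + (q(x)/x^2) y = 0:
  p(x) = 2,  q(x) = -2x - 21/16.
Indicial equation: r(r-1) + (2) r + (-21/16) = 0 -> roots r_1 = 3/4, r_2 = -7/4.
Take r = r_1 = 3/4. Let y(x) = x^r sum_{n>=0} a_n x^n with a_0 = 1.
Substitute y = x^r sum a_n x^n and match x^{r+n}. The recurrence is
  D(n) a_n - 2 a_{n-1} = 0,  where D(n) = (r+n)(r+n-1) + (2)(r+n) + (-21/16).
  a_n = 2 / D(n) * a_{n-1}.
Since the indicial polynomial factors as (r - r_1)(r - r_2), D(n) = (r_1 + n - r_1)(r_1 + n - r_2) = n(n + 5/2).
Evaluating step by step (a_0 = 1):
  n = 1: D(1) = 1(1 + 5/2) = 7/2; numerator = 2(1) = 2; a_1 = (2)/(7/2) = 4/7
  n = 2: D(2) = 2(2 + 5/2) = 9; numerator = 2(4/7) = 8/7; a_2 = (8/7)/(9) = 8/63
  n = 3: D(3) = 3(3 + 5/2) = 33/2; numerator = 2(8/63) = 16/63; a_3 = (16/63)/(33/2) = 32/2079
  n = 4: D(4) = 4(4 + 5/2) = 26; numerator = 2(32/2079) = 64/2079; a_4 = (64/2079)/(26) = 32/27027

r = 3/4; a_0 = 1; a_1 = 4/7; a_2 = 8/63; a_3 = 32/2079; a_4 = 32/27027
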